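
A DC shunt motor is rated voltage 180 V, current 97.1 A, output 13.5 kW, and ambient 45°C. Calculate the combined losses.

P_in = V·I = 180×97.1 = 17478 W
P_out = 13500 W
Losses = P_in − P_out = 17478 − 13500 = 3978 W

3.98 kW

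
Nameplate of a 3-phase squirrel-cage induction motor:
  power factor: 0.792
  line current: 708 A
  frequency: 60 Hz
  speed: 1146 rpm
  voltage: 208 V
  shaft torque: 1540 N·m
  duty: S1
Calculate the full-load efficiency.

91.5 %

ω = 2π × 1146/60 = 120 rad/s; P_out = τω = 1540 × 120 = 184800 W
P_in = √3·V_L·I_L·cosφ = 1.732 × 208 × 708 × 0.792 = 202009 W
η = P_out / P_in = 184800 / 202009 = 0.915 = 91.5%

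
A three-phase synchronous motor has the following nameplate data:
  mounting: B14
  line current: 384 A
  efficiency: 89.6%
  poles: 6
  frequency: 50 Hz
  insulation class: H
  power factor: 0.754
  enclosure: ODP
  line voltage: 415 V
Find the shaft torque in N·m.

1780 N·m

P_in = √3·V·I·cosφ = 1.732 × 415 × 384 × 0.754 = 208113 W
P_out = η·P_in = 0.896 × 208113 = 186469 W
n = n_s = 120×50/6 = 1000 rpm (synchronous)
ω = 2π×1000/60 = 104.7 rad/s
τ = P_out/ω = 186469/104.7 = 1780 N·m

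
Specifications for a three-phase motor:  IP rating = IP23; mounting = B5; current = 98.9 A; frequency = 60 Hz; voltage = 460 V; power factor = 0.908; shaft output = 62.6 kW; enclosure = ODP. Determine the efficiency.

P_out = 62.6 kW = 62600 W
P_in = √3·V_L·I_L·cosφ = 1.732 × 460 × 98.9 × 0.908 = 71546 W
η = P_out / P_in = 62600 / 71546 = 0.875 = 87.5%

87.5 %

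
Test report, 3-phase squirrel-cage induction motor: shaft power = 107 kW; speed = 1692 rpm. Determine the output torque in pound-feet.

445 lb·ft

ω = 2π × 1692/60 = 177.2 rad/s
τ = P/ω = 107000/177.2 = 603.8 N·m
In lb·ft: 603.8/1.356 = 445 lb·ft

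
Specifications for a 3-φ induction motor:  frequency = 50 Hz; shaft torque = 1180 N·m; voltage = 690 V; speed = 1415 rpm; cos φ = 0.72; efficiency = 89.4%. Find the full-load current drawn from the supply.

ω = 2π×1415/60 = 148.2 rad/s; P_out = τω = 1180 × 148.2 = 174876 W
P_in = P_out / η = 174876 / 0.894 = 195611 W
I_L = P_in / (√3·V_L·cosφ) = 195611 / (1.732 × 690 × 0.72) = 227 A

227 A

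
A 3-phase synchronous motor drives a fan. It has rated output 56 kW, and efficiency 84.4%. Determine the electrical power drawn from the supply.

P_out = 56000 W
P_in = P_out/η = 56000/0.844 = 66351 W = 66.4 kW

66.4 kW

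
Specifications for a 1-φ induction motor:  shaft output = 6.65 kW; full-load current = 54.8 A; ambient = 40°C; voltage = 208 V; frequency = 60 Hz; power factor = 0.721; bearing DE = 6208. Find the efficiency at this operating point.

P_out = 6.65 kW = 6650 W
P_in = V·I·cosφ = 208 × 54.8 × 0.721 = 8218 W
η = P_out / P_in = 6650 / 8218 = 0.809 = 80.9%

80.9 %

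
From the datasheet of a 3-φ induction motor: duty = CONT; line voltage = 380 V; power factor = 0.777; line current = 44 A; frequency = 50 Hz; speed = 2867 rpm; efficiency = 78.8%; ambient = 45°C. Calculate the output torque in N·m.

P_in = √3·V·I·cosφ = 1.732 × 380 × 44 × 0.777 = 22501 W
P_out = η·P_in = 0.788 × 22501 = 17731 W
n = 2867 rpm
ω = 2π×2867/60 = 300.2 rad/s
τ = P_out/ω = 17731/300.2 = 59.1 N·m

59.1 N·m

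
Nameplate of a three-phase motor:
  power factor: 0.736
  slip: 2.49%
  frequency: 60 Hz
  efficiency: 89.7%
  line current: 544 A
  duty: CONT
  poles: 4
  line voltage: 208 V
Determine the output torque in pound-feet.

P_in = √3·V·I·cosφ = 1.732 × 208 × 544 × 0.736 = 144241 W
P_out = η·P_in = 0.897 × 144241 = 129384 W
n_s = 120×60/4 = 1800 rpm; n = 1800×(1−0.0249) = 1755 rpm
ω = 2π×1755/60 = 183.8 rad/s
τ = P_out/ω = 129384/183.8 = 703.9 N·m
In lb·ft: 703.9/1.356 = 519 lb·ft

519 lb·ft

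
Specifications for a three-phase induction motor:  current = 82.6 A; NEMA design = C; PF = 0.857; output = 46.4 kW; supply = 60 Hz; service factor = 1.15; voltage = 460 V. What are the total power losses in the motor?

10000 W

P_in = √3·V·I·cosφ = 1.732×460×82.6×0.857 = 56398 W
P_out = 46400 W
Losses = P_in − P_out = 56398 − 46400 = 9998 W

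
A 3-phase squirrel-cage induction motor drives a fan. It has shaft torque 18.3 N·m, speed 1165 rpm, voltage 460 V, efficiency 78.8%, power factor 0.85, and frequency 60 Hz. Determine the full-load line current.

ω = 2π×1165/60 = 122 rad/s; P_out = τω = 18.3 × 122 = 2233 W
P_in = P_out / η = 2233 / 0.788 = 2834 W
I_L = P_in / (√3·V_L·cosφ) = 2834 / (1.732 × 460 × 0.85) = 4.18 A

4.18 A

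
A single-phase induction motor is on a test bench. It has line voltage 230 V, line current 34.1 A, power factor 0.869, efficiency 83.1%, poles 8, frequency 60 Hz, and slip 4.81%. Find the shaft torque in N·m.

P_in = V·I·cosφ = 230 × 34.1 × 0.869 = 6816 W
P_out = η·P_in = 0.831 × 6816 = 5664 W
n_s = 120×60/8 = 900 rpm; n = 900×(1−0.0481) = 857 rpm
ω = 2π×857/60 = 89.74 rad/s
τ = P_out/ω = 5664/89.74 = 63.1 N·m

63.1 N·m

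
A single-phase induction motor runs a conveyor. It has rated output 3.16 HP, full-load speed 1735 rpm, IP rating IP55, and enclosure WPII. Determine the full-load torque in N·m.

P_out = 3.16 × 746 = 2357 W
ω = 2π × 1735/60 = 181.7 rad/s
τ = P_out/ω = 2357/181.7 = 13 N·m

13 N·m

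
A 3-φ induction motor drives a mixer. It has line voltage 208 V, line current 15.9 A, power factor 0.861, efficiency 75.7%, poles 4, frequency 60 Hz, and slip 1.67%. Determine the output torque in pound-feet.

14.9 lb·ft

P_in = √3·V·I·cosφ = 1.732 × 208 × 15.9 × 0.861 = 4932 W
P_out = η·P_in = 0.757 × 4932 = 3734 W
n_s = 120×60/4 = 1800 rpm; n = 1800×(1−0.0167) = 1770 rpm
ω = 2π×1770/60 = 185.4 rad/s
τ = P_out/ω = 3734/185.4 = 20.14 N·m
In lb·ft: 20.14/1.356 = 14.9 lb·ft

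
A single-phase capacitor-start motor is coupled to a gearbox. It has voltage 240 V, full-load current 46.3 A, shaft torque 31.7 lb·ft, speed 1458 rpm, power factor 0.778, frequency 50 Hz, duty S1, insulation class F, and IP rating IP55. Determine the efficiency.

75.9 %

τ = 31.7 lb·ft × 1.356 = 42.99 N·m
ω = 2π × 1458/60 = 152.7 rad/s; P_out = τω = 42.99 × 152.7 = 6565 W
P_in = V·I·cosφ = 240 × 46.3 × 0.778 = 8645 W
η = P_out / P_in = 6565 / 8645 = 0.759 = 75.9%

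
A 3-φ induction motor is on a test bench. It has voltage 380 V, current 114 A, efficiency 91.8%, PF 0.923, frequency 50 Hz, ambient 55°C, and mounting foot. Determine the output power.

63.6 kW

P_in = √3·V·I·cosφ = 1.732 × 380 × 114 × 0.923 = 69253 W
P_out = η·P_in = 0.918 × 69253 = 63574 W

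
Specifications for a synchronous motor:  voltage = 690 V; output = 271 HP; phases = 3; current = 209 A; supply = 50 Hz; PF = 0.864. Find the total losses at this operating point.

13600 W

P_in = √3·V·I·cosφ = 1.732×690×209×0.864 = 215803 W
P_out = 271×746 = 202166 W
Losses = P_in − P_out = 215803 − 202166 = 13637 W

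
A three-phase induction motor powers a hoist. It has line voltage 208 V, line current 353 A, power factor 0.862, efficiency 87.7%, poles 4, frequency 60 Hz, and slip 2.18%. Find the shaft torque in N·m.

521 N·m

P_in = √3·V·I·cosφ = 1.732 × 208 × 353 × 0.862 = 109621 W
P_out = η·P_in = 0.877 × 109621 = 96138 W
n_s = 120×60/4 = 1800 rpm; n = 1800×(1−0.0218) = 1761 rpm
ω = 2π×1761/60 = 184.4 rad/s
τ = P_out/ω = 96138/184.4 = 521 N·m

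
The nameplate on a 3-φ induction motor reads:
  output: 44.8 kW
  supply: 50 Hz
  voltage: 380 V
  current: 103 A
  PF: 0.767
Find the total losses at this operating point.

P_in = √3·V·I·cosφ = 1.732×380×103×0.767 = 51995 W
P_out = 44800 W
Losses = P_in − P_out = 51995 − 44800 = 7195 W

7200 W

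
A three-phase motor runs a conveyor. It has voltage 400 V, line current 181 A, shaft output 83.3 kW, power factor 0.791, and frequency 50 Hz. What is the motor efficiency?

84.0 %

P_out = 83.3 kW = 83300 W
P_in = √3·V_L·I_L·cosφ = 1.732 × 400 × 181 × 0.791 = 99189 W
η = P_out / P_in = 83300 / 99189 = 0.840 = 84.0%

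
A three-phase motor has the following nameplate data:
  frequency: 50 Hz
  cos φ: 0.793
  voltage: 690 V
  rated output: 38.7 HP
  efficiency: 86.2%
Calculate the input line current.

35.3 A

P_out = 38.7 × 746 = 28870 W
P_in = P_out / η = 28870 / 0.862 = 33492 W
I_L = P_in / (√3·V_L·cosφ) = 33492 / (1.732 × 690 × 0.793) = 35.3 A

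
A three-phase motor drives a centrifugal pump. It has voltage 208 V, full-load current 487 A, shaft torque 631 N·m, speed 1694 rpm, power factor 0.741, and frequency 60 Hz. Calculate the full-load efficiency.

86.1 %

ω = 2π × 1694/60 = 177.4 rad/s; P_out = τω = 631 × 177.4 = 111939 W
P_in = √3·V_L·I_L·cosφ = 1.732 × 208 × 487 × 0.741 = 130005 W
η = P_out / P_in = 111939 / 130005 = 0.861 = 86.1%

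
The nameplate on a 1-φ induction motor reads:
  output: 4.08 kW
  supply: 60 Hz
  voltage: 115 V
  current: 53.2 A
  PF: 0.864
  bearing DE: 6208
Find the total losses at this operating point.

P_in = V·I·cosφ = 115×53.2×0.864 = 5286 W
P_out = 4080 W
Losses = P_in − P_out = 5286 − 4080 = 1206 W

1.21 kW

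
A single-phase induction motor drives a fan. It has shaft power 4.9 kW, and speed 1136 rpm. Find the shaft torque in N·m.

41.2 N·m

ω = 2π × 1136/60 = 119 rad/s
τ = P/ω = 4900/119 = 41.2 N·m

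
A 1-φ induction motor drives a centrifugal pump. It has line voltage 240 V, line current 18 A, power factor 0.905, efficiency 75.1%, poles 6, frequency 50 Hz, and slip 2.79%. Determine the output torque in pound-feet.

P_in = V·I·cosφ = 240 × 18 × 0.905 = 3910 W
P_out = η·P_in = 0.751 × 3910 = 2936 W
n_s = 120×50/6 = 1000 rpm; n = 1000×(1−0.0279) = 972 rpm
ω = 2π×972/60 = 101.8 rad/s
τ = P_out/ω = 2936/101.8 = 28.84 N·m
In lb·ft: 28.84/1.356 = 21.3 lb·ft

21.3 lb·ft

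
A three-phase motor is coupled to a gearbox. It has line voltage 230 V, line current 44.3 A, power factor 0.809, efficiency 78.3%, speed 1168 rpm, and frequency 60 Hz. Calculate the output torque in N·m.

P_in = √3·V·I·cosφ = 1.732 × 230 × 44.3 × 0.809 = 14277 W
P_out = η·P_in = 0.783 × 14277 = 11179 W
n = 1168 rpm
ω = 2π×1168/60 = 122.3 rad/s
τ = P_out/ω = 11179/122.3 = 91.4 N·m

91.4 N·m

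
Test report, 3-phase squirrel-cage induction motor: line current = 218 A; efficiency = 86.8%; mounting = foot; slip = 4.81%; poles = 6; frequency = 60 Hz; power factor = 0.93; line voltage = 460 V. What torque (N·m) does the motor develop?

1170 N·m

P_in = √3·V·I·cosφ = 1.732 × 460 × 218 × 0.93 = 161527 W
P_out = η·P_in = 0.868 × 161527 = 140205 W
n_s = 120×60/6 = 1200 rpm; n = 1200×(1−0.0481) = 1142 rpm
ω = 2π×1142/60 = 119.6 rad/s
τ = P_out/ω = 140205/119.6 = 1170 N·m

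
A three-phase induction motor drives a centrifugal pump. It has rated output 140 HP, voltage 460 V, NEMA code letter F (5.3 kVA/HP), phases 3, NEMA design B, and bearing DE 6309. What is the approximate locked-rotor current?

S_LR = 5.3 × 140 = 742 kVA
I_LR = S_LR/(√3·V_L) = 742000/(1.732×460) = 931 A

931 A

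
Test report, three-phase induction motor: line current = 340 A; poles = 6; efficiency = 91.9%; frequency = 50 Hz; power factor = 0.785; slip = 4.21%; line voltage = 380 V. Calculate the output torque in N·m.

P_in = √3·V·I·cosφ = 1.732 × 380 × 340 × 0.785 = 175663 W
P_out = η·P_in = 0.919 × 175663 = 161434 W
n_s = 120×50/6 = 1000 rpm; n = 1000×(1−0.0421) = 958 rpm
ω = 2π×958/60 = 100.3 rad/s
τ = P_out/ω = 161434/100.3 = 1610 N·m

1610 N·m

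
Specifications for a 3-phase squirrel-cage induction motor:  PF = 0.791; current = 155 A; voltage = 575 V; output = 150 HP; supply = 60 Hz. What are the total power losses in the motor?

P_in = √3·V·I·cosφ = 1.732×575×155×0.791 = 122102 W
P_out = 150×746 = 111900 W
Losses = P_in − P_out = 122102 − 111900 = 10202 W

10.2 kW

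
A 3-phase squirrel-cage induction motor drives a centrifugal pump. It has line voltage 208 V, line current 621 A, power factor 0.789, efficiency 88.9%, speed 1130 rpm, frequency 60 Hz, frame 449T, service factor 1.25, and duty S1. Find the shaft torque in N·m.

1330 N·m

P_in = √3·V·I·cosφ = 1.732 × 208 × 621 × 0.789 = 176514 W
P_out = η·P_in = 0.889 × 176514 = 156921 W
n = 1130 rpm
ω = 2π×1130/60 = 118.3 rad/s
τ = P_out/ω = 156921/118.3 = 1330 N·m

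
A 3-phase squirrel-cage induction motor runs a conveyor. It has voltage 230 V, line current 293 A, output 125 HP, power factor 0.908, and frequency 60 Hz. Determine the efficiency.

88.0 %

P_out = 125 × 746 = 93250 W
P_in = √3·V_L·I_L·cosφ = 1.732 × 230 × 293 × 0.908 = 105981 W
η = P_out / P_in = 93250 / 105981 = 0.880 = 88.0%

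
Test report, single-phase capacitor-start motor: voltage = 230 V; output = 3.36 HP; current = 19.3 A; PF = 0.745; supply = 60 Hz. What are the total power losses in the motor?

P_in = V·I·cosφ = 230×19.3×0.745 = 3307 W
P_out = 3.36×746 = 2507 W
Losses = P_in − P_out = 3307 − 2507 = 800 W

800 W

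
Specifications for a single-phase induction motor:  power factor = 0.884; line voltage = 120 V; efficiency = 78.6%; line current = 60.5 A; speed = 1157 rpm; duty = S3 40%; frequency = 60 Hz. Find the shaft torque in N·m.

41.6 N·m

P_in = V·I·cosφ = 120 × 60.5 × 0.884 = 6418 W
P_out = η·P_in = 0.786 × 6418 = 5045 W
n = 1157 rpm
ω = 2π×1157/60 = 121.2 rad/s
τ = P_out/ω = 5045/121.2 = 41.6 N·m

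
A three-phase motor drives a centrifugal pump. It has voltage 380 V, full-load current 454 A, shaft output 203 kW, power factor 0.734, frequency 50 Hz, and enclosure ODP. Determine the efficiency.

P_out = 203 kW = 203000 W
P_in = √3·V_L·I_L·cosφ = 1.732 × 380 × 454 × 0.734 = 219323 W
η = P_out / P_in = 203000 / 219323 = 0.926 = 92.6%

92.6 %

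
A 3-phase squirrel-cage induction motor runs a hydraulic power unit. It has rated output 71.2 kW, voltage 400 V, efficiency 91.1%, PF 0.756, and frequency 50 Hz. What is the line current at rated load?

149 A

P_out = 71.2 kW = 71200 W
P_in = P_out / η = 71200 / 0.911 = 78156 W
I_L = P_in / (√3·V_L·cosφ) = 78156 / (1.732 × 400 × 0.756) = 149 A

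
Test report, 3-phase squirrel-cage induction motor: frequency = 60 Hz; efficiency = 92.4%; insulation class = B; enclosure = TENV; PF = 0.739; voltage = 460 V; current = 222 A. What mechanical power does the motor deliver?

121 kW

P_in = √3·V·I·cosφ = 1.732 × 460 × 222 × 0.739 = 130708 W
P_out = η·P_in = 0.924 × 130708 = 120774 W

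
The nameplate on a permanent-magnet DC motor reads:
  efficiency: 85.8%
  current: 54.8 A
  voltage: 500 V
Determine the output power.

P_in = V·I = 500 × 54.8 = 27400 W
P_out = η·P_in = 0.858 × 27400 = 23509 W

23.5 kW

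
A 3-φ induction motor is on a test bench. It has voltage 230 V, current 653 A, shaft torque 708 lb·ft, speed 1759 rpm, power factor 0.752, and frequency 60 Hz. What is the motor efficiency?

90.4 %

τ = 708 lb·ft × 1.356 = 960 N·m
ω = 2π × 1759/60 = 184.2 rad/s; P_out = τω = 960 × 184.2 = 176832 W
P_in = √3·V_L·I_L·cosφ = 1.732 × 230 × 653 × 0.752 = 195617 W
η = P_out / P_in = 176832 / 195617 = 0.904 = 90.4%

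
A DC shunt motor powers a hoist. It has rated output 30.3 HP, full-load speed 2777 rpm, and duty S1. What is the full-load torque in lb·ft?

57.3 lb·ft

P_out = 30.3 × 746 = 22604 W
ω = 2π × 2777/60 = 290.8 rad/s
τ = P_out/ω = 22604/290.8 = 77.73 N·m
In lb·ft: 77.73/1.356 = 57.3 lb·ft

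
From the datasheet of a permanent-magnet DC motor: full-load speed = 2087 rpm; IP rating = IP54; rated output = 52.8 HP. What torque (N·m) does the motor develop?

P_out = 52.8 × 746 = 39389 W
ω = 2π × 2087/60 = 218.6 rad/s
τ = P_out/ω = 39389/218.6 = 180 N·m

180 N·m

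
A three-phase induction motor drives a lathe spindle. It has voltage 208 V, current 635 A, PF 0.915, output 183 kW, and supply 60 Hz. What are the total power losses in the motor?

P_in = √3·V·I·cosφ = 1.732×208×635×0.915 = 209318 W
P_out = 183000 W
Losses = P_in − P_out = 209318 − 183000 = 26318 W

26.3 kW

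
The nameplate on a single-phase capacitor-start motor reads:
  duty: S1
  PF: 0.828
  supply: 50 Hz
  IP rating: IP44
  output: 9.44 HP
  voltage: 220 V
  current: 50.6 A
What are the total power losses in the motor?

2.18 kW

P_in = V·I·cosφ = 220×50.6×0.828 = 9217 W
P_out = 9.44×746 = 7042 W
Losses = P_in − P_out = 9217 − 7042 = 2175 W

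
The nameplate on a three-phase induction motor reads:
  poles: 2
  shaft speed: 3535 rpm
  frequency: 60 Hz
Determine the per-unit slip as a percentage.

n_s = 120f/p = 120×60/2 = 3600 rpm
s = (n_s − n)/n_s = (3600 − 3535)/3600 = 0.0181

1.81 %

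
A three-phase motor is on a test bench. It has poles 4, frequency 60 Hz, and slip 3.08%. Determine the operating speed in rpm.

n_s = 120f/p = 120×60/4 = 1800 rpm
n = n_s(1 − s) = 1800 × (1 − 0.0308) = 1745 rpm

1745 rpm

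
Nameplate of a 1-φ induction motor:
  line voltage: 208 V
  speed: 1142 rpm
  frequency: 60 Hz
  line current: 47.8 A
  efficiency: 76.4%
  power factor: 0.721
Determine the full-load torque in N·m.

45.8 N·m

P_in = V·I·cosφ = 208 × 47.8 × 0.721 = 7168 W
P_out = η·P_in = 0.764 × 7168 = 5476 W
n = 1142 rpm
ω = 2π×1142/60 = 119.6 rad/s
τ = P_out/ω = 5476/119.6 = 45.8 N·m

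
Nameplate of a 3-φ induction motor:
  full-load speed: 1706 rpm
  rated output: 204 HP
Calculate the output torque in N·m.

852 N·m

P_out = 204 × 746 = 152184 W
ω = 2π × 1706/60 = 178.7 rad/s
τ = P_out/ω = 152184/178.7 = 852 N·m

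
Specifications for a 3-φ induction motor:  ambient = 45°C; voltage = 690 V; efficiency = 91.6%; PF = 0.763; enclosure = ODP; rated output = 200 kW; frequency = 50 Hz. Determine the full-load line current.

239 A

P_out = 200 kW = 200000 W
P_in = P_out / η = 200000 / 0.916 = 218341 W
I_L = P_in / (√3·V_L·cosφ) = 218341 / (1.732 × 690 × 0.763) = 239 A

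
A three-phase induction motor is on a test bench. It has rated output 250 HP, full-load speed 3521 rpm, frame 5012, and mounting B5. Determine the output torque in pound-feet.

P_out = 250 × 746 = 186500 W
ω = 2π × 3521/60 = 368.7 rad/s
τ = P_out/ω = 186500/368.7 = 505.8 N·m
In lb·ft: 505.8/1.356 = 373 lb·ft

373 lb·ft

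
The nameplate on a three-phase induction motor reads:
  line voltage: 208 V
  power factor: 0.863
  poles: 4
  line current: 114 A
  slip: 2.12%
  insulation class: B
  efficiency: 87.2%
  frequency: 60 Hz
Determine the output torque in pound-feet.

P_in = √3·V·I·cosφ = 1.732 × 208 × 114 × 0.863 = 35443 W
P_out = η·P_in = 0.872 × 35443 = 30906 W
n_s = 120×60/4 = 1800 rpm; n = 1800×(1−0.0212) = 1762 rpm
ω = 2π×1762/60 = 184.5 rad/s
τ = P_out/ω = 30906/184.5 = 167.5 N·m
In lb·ft: 167.5/1.356 = 124 lb·ft

124 lb·ft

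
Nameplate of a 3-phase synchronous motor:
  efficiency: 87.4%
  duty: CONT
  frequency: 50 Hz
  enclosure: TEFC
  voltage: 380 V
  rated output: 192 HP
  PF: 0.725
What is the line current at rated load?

343 A

P_out = 192 × 746 = 143232 W
P_in = P_out / η = 143232 / 0.874 = 163881 W
I_L = P_in / (√3·V_L·cosφ) = 163881 / (1.732 × 380 × 0.725) = 343 A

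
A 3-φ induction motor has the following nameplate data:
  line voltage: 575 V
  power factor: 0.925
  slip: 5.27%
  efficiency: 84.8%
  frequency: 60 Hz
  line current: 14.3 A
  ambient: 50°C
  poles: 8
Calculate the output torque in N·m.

P_in = √3·V·I·cosφ = 1.732 × 575 × 14.3 × 0.925 = 13173 W
P_out = η·P_in = 0.848 × 13173 = 11171 W
n_s = 120×60/8 = 900 rpm; n = 900×(1−0.0527) = 853 rpm
ω = 2π×853/60 = 89.33 rad/s
τ = P_out/ω = 11171/89.33 = 125 N·m

125 N·m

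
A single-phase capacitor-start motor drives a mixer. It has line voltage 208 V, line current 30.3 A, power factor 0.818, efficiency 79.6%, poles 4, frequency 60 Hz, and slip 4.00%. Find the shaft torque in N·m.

22.7 N·m

P_in = V·I·cosφ = 208 × 30.3 × 0.818 = 5155 W
P_out = η·P_in = 0.796 × 5155 = 4103 W
n_s = 120×60/4 = 1800 rpm; n = 1800×(1−0.04) = 1728 rpm
ω = 2π×1728/60 = 181 rad/s
τ = P_out/ω = 4103/181 = 22.7 N·m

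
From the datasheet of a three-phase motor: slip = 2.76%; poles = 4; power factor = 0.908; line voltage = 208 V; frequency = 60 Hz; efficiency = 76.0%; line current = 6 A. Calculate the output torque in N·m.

8.14 N·m

P_in = √3·V·I·cosφ = 1.732 × 208 × 6 × 0.908 = 1963 W
P_out = η·P_in = 0.76 × 1963 = 1492 W
n_s = 120×60/4 = 1800 rpm; n = 1800×(1−0.0276) = 1750 rpm
ω = 2π×1750/60 = 183.3 rad/s
τ = P_out/ω = 1492/183.3 = 8.14 N·m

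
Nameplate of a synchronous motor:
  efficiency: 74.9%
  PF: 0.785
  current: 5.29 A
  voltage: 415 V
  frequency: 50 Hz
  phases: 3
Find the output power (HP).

3 HP

P_in = √3·V·I·cosφ = 1.732 × 415 × 5.29 × 0.785 = 2985 W
P_out = η·P_in = 0.749 × 2985 = 2236 W
= 2236/746 = 3 HP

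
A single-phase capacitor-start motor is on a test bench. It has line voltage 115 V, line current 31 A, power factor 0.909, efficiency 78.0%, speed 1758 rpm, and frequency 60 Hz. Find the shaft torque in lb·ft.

P_in = V·I·cosφ = 115 × 31 × 0.909 = 3241 W
P_out = η·P_in = 0.78 × 3241 = 2528 W
n = 1758 rpm
ω = 2π×1758/60 = 184.1 rad/s
τ = P_out/ω = 2528/184.1 = 13.73 N·m
In lb·ft: 13.73/1.356 = 10.1 lb·ft

10.1 lb·ft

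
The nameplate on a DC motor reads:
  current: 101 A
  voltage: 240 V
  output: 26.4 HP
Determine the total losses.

P_in = V·I = 240×101 = 24240 W
P_out = 26.4×746 = 19694 W
Losses = P_in − P_out = 24240 − 19694 = 4546 W

4550 W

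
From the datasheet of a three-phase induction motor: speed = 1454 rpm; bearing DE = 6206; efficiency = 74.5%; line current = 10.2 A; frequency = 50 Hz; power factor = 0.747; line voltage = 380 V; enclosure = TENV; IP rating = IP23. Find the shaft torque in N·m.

24.5 N·m

P_in = √3·V·I·cosφ = 1.732 × 380 × 10.2 × 0.747 = 5015 W
P_out = η·P_in = 0.745 × 5015 = 3736 W
n = 1454 rpm
ω = 2π×1454/60 = 152.3 rad/s
τ = P_out/ω = 3736/152.3 = 24.5 N·m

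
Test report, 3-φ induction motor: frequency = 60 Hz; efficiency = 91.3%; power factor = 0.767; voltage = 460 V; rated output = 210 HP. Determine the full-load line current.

281 A

P_out = 210 × 746 = 156660 W
P_in = P_out / η = 156660 / 0.913 = 171588 W
I_L = P_in / (√3·V_L·cosφ) = 171588 / (1.732 × 460 × 0.767) = 281 A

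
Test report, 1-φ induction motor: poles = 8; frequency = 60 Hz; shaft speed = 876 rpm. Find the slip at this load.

n_s = 120f/p = 120×60/8 = 900 rpm
s = (n_s − n)/n_s = (900 − 876)/900 = 0.0267

2.67 %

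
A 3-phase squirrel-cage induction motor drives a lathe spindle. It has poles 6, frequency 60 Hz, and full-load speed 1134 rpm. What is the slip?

5.5 %

n_s = 120f/p = 120×60/6 = 1200 rpm
s = (n_s − n)/n_s = (1200 − 1134)/1200 = 0.0550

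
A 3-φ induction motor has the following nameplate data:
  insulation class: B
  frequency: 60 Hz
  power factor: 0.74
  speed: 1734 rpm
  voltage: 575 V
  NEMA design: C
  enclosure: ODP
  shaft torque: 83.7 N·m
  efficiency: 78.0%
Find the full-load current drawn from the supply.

ω = 2π×1734/60 = 181.6 rad/s; P_out = τω = 83.7 × 181.6 = 15200 W
P_in = P_out / η = 15200 / 0.780 = 19487 W
I_L = P_in / (√3·V_L·cosφ) = 19487 / (1.732 × 575 × 0.74) = 26.4 A

26.4 A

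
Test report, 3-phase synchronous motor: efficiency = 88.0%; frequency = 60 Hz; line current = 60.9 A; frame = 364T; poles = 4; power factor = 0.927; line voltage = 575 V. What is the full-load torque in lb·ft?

194 lb·ft

P_in = √3·V·I·cosφ = 1.732 × 575 × 60.9 × 0.927 = 56223 W
P_out = η·P_in = 0.88 × 56223 = 49476 W
n = n_s = 120×60/4 = 1800 rpm (synchronous)
ω = 2π×1800/60 = 188.5 rad/s
τ = P_out/ω = 49476/188.5 = 262.5 N·m
In lb·ft: 262.5/1.356 = 194 lb·ft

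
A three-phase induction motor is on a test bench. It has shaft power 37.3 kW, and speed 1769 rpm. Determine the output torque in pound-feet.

ω = 2π × 1769/60 = 185.2 rad/s
τ = P/ω = 37300/185.2 = 201.4 N·m
In lb·ft: 201.4/1.356 = 149 lb·ft

149 lb·ft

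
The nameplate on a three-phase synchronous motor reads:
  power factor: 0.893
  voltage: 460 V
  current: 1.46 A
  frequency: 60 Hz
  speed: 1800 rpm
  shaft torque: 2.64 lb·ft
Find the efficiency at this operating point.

65.0 %

τ = 2.64 lb·ft × 1.356 = 3.58 N·m
ω = 2π × 1800/60 = 188.5 rad/s; P_out = τω = 3.58 × 188.5 = 675 W
P_in = √3·V_L·I_L·cosφ = 1.732 × 460 × 1.46 × 0.893 = 1039 W
η = P_out / P_in = 675 / 1039 = 0.650 = 65.0%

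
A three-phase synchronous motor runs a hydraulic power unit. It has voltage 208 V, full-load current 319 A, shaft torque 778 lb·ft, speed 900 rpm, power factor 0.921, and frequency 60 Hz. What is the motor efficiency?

τ = 778 lb·ft × 1.356 = 1055 N·m
ω = 2π × 900/60 = 94.25 rad/s; P_out = τω = 1055 × 94.25 = 99434 W
P_in = √3·V_L·I_L·cosφ = 1.732 × 208 × 319 × 0.921 = 105843 W
η = P_out / P_in = 99434 / 105843 = 0.939 = 93.9%

93.9 %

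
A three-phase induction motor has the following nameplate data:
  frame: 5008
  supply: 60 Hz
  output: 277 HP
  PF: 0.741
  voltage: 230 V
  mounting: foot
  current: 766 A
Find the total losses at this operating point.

19.5 kW

P_in = √3·V·I·cosφ = 1.732×230×766×0.741 = 226112 W
P_out = 277×746 = 206642 W
Losses = P_in − P_out = 226112 − 206642 = 19470 W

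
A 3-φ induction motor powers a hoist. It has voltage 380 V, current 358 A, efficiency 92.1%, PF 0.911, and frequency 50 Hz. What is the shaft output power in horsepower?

265 HP

P_in = √3·V·I·cosφ = 1.732 × 380 × 358 × 0.911 = 214651 W
P_out = η·P_in = 0.921 × 214651 = 197694 W
= 197694/746 = 265 HP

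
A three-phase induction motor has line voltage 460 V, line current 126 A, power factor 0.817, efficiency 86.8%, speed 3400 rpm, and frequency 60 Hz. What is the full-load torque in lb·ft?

147 lb·ft

P_in = √3·V·I·cosφ = 1.732 × 460 × 126 × 0.817 = 82016 W
P_out = η·P_in = 0.868 × 82016 = 71190 W
n = 3400 rpm
ω = 2π×3400/60 = 356 rad/s
τ = P_out/ω = 71190/356 = 200 N·m
In lb·ft: 200/1.356 = 147 lb·ft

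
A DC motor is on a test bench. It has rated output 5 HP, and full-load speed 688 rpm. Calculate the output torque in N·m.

P_out = 5 × 746 = 3730 W
ω = 2π × 688/60 = 72.05 rad/s
τ = P_out/ω = 3730/72.05 = 51.8 N·m

51.8 N·m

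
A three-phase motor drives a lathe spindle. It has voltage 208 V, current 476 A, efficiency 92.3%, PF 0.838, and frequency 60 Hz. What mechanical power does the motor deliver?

133 kW

P_in = √3·V·I·cosφ = 1.732 × 208 × 476 × 0.838 = 143702 W
P_out = η·P_in = 0.923 × 143702 = 132637 W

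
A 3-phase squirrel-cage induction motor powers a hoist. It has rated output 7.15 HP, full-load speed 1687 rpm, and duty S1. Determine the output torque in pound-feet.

22.3 lb·ft

P_out = 7.15 × 746 = 5334 W
ω = 2π × 1687/60 = 176.7 rad/s
τ = P_out/ω = 5334/176.7 = 30.19 N·m
In lb·ft: 30.19/1.356 = 22.3 lb·ft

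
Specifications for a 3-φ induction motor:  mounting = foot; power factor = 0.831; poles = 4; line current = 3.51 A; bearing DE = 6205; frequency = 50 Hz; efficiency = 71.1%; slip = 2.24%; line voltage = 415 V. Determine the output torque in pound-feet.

7.16 lb·ft

P_in = √3·V·I·cosφ = 1.732 × 415 × 3.51 × 0.831 = 2097 W
P_out = η·P_in = 0.711 × 2097 = 1491 W
n_s = 120×50/4 = 1500 rpm; n = 1500×(1−0.0224) = 1466 rpm
ω = 2π×1466/60 = 153.5 rad/s
τ = P_out/ω = 1491/153.5 = 9.713 N·m
In lb·ft: 9.713/1.356 = 7.16 lb·ft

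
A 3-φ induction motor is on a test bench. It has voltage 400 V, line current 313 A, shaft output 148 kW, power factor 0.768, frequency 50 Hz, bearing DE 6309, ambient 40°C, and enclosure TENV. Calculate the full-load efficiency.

P_out = 148 kW = 148000 W
P_in = √3·V_L·I_L·cosφ = 1.732 × 400 × 313 × 0.768 = 166538 W
η = P_out / P_in = 148000 / 166538 = 0.889 = 88.9%

88.9 %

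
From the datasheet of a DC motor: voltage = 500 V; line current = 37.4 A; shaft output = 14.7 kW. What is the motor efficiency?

P_out = 14.7 kW = 14700 W
P_in = V·I = 500 × 37.4 = 18700 W
η = P_out / P_in = 14700 / 18700 = 0.786 = 78.6%

78.6 %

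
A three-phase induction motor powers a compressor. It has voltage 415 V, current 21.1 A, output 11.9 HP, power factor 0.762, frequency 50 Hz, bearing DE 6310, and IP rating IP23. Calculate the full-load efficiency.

P_out = 11.9 × 746 = 8877 W
P_in = √3·V_L·I_L·cosφ = 1.732 × 415 × 21.1 × 0.762 = 11557 W
η = P_out / P_in = 8877 / 11557 = 0.768 = 76.8%

76.8 %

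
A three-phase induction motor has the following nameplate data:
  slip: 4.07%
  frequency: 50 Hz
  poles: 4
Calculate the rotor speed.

1439 rpm

n_s = 120f/p = 120×50/4 = 1500 rpm
n = n_s(1 − s) = 1500 × (1 − 0.0407) = 1439 rpm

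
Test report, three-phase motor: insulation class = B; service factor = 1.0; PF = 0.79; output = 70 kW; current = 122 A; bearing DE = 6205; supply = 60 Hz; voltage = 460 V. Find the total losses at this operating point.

6790 W

P_in = √3·V·I·cosφ = 1.732×460×122×0.79 = 76788 W
P_out = 70000 W
Losses = P_in − P_out = 76788 − 70000 = 6788 W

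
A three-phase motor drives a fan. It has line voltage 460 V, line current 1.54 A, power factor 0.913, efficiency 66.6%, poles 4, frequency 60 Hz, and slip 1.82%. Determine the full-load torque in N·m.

4.03 N·m

P_in = √3·V·I·cosφ = 1.732 × 460 × 1.54 × 0.913 = 1120 W
P_out = η·P_in = 0.666 × 1120 = 746 W
n_s = 120×60/4 = 1800 rpm; n = 1800×(1−0.0182) = 1767 rpm
ω = 2π×1767/60 = 185 rad/s
τ = P_out/ω = 746/185 = 4.03 N·m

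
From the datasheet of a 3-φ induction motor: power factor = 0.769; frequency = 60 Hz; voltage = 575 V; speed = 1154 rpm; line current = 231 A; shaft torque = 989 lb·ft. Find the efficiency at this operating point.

91.6 %

τ = 989 lb·ft × 1.356 = 1341 N·m
ω = 2π × 1154/60 = 120.8 rad/s; P_out = τω = 1341 × 120.8 = 161993 W
P_in = √3·V_L·I_L·cosφ = 1.732 × 575 × 231 × 0.769 = 176911 W
η = P_out / P_in = 161993 / 176911 = 0.916 = 91.6%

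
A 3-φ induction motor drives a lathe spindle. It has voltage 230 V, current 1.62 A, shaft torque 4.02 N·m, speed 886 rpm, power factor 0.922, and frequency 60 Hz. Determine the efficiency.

ω = 2π × 886/60 = 92.78 rad/s; P_out = τω = 4.02 × 92.78 = 373 W
P_in = √3·V_L·I_L·cosφ = 1.732 × 230 × 1.62 × 0.922 = 595 W
η = P_out / P_in = 373 / 595 = 0.627 = 62.7%

62.7 %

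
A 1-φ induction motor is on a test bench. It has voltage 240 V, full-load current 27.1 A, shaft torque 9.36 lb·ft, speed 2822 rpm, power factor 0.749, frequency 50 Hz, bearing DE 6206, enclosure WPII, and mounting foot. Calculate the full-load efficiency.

77.0 %

τ = 9.36 lb·ft × 1.356 = 12.69 N·m
ω = 2π × 2822/60 = 295.5 rad/s; P_out = τω = 12.69 × 295.5 = 3750 W
P_in = V·I·cosφ = 240 × 27.1 × 0.749 = 4871 W
η = P_out / P_in = 3750 / 4871 = 0.770 = 77.0%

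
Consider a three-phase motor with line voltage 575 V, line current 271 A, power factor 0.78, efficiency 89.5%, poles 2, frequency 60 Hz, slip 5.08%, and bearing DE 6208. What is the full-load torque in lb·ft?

P_in = √3·V·I·cosφ = 1.732 × 575 × 271 × 0.78 = 210513 W
P_out = η·P_in = 0.895 × 210513 = 188409 W
n_s = 120×60/2 = 3600 rpm; n = 3600×(1−0.0508) = 3417 rpm
ω = 2π×3417/60 = 357.8 rad/s
τ = P_out/ω = 188409/357.8 = 526.6 N·m
In lb·ft: 526.6/1.356 = 388 lb·ft

388 lb·ft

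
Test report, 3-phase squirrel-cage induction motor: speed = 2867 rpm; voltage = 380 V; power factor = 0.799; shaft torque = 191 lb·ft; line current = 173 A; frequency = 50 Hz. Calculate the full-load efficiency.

85.5 %

τ = 191 lb·ft × 1.356 = 259 N·m
ω = 2π × 2867/60 = 300.2 rad/s; P_out = τω = 259 × 300.2 = 77752 W
P_in = √3·V_L·I_L·cosφ = 1.732 × 380 × 173 × 0.799 = 90975 W
η = P_out / P_in = 77752 / 90975 = 0.855 = 85.5%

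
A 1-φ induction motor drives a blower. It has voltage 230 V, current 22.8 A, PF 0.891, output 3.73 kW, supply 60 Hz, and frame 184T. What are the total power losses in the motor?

942 W

P_in = V·I·cosφ = 230×22.8×0.891 = 4672 W
P_out = 3730 W
Losses = P_in − P_out = 4672 − 3730 = 942 W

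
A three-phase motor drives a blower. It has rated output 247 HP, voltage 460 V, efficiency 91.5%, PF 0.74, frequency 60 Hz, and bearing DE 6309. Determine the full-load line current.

P_out = 247 × 746 = 184262 W
P_in = P_out / η = 184262 / 0.915 = 201379 W
I_L = P_in / (√3·V_L·cosφ) = 201379 / (1.732 × 460 × 0.74) = 342 A

342 A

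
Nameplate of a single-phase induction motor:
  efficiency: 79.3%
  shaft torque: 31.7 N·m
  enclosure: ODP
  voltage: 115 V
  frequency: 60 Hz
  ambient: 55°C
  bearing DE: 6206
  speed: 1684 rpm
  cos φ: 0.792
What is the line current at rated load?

ω = 2π×1684/60 = 176.3 rad/s; P_out = τω = 31.7 × 176.3 = 5589 W
P_in = P_out / η = 5589 / 0.793 = 7048 W
I = P_in / (V·cosφ) = 7048 / (115 × 0.792) = 77.4 A

77.4 A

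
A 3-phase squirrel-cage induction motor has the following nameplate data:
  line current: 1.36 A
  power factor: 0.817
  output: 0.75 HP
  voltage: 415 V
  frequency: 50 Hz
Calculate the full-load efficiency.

P_out = 0.75 × 746 = 560 W
P_in = √3·V_L·I_L·cosφ = 1.732 × 415 × 1.36 × 0.817 = 799 W
η = P_out / P_in = 560 / 799 = 0.701 = 70.1%

70.1 %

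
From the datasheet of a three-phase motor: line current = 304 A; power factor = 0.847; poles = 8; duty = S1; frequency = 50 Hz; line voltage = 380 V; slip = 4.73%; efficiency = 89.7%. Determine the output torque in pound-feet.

1500 lb·ft

P_in = √3·V·I·cosφ = 1.732 × 380 × 304 × 0.847 = 169468 W
P_out = η·P_in = 0.897 × 169468 = 152013 W
n_s = 120×50/8 = 750 rpm; n = 750×(1−0.0473) = 715 rpm
ω = 2π×715/60 = 74.87 rad/s
τ = P_out/ω = 152013/74.87 = 2030 N·m
In lb·ft: 2030/1.356 = 1500 lb·ft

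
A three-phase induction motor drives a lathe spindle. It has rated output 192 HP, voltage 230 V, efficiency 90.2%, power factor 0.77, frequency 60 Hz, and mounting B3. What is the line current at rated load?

518 A

P_out = 192 × 746 = 143232 W
P_in = P_out / η = 143232 / 0.902 = 158794 W
I_L = P_in / (√3·V_L·cosφ) = 158794 / (1.732 × 230 × 0.77) = 518 A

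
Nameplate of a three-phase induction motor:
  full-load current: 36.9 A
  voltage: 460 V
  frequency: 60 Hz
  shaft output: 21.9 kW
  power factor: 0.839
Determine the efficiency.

88.8 %

P_out = 21.9 kW = 21900 W
P_in = √3·V_L·I_L·cosφ = 1.732 × 460 × 36.9 × 0.839 = 24666 W
η = P_out / P_in = 21900 / 24666 = 0.888 = 88.8%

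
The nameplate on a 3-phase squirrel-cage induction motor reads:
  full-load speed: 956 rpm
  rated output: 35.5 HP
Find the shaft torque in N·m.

P_out = 35.5 × 746 = 26483 W
ω = 2π × 956/60 = 100.1 rad/s
τ = P_out/ω = 26483/100.1 = 265 N·m

265 N·m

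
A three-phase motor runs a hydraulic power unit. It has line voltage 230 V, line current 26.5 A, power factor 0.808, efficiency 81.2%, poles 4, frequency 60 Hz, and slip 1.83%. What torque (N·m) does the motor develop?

37.4 N·m

P_in = √3·V·I·cosφ = 1.732 × 230 × 26.5 × 0.808 = 8530 W
P_out = η·P_in = 0.812 × 8530 = 6926 W
n_s = 120×60/4 = 1800 rpm; n = 1800×(1−0.0183) = 1767 rpm
ω = 2π×1767/60 = 185 rad/s
τ = P_out/ω = 6926/185 = 37.4 N·m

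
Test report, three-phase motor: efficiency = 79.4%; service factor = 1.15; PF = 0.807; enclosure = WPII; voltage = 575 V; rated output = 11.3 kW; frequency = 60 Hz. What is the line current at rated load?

17.7 A

P_out = 11.3 kW = 11300 W
P_in = P_out / η = 11300 / 0.794 = 14232 W
I_L = P_in / (√3·V_L·cosφ) = 14232 / (1.732 × 575 × 0.807) = 17.7 A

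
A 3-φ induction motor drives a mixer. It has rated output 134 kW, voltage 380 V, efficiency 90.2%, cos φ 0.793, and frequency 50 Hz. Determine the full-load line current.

285 A

P_out = 134 kW = 134000 W
P_in = P_out / η = 134000 / 0.902 = 148559 W
I_L = P_in / (√3·V_L·cosφ) = 148559 / (1.732 × 380 × 0.793) = 285 A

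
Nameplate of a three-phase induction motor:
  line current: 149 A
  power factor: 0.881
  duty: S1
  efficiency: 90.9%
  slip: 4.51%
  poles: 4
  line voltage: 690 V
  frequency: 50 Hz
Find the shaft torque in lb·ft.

701 lb·ft

P_in = √3·V·I·cosφ = 1.732 × 690 × 149 × 0.881 = 156877 W
P_out = η·P_in = 0.909 × 156877 = 142601 W
n_s = 120×50/4 = 1500 rpm; n = 1500×(1−0.0451) = 1432 rpm
ω = 2π×1432/60 = 150 rad/s
τ = P_out/ω = 142601/150 = 950.7 N·m
In lb·ft: 950.7/1.356 = 701 lb·ft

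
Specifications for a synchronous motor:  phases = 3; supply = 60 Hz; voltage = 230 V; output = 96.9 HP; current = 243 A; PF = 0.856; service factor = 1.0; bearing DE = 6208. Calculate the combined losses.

10.6 kW

P_in = √3·V·I·cosφ = 1.732×230×243×0.856 = 82862 W
P_out = 96.9×746 = 72287 W
Losses = P_in − P_out = 82862 − 72287 = 10575 W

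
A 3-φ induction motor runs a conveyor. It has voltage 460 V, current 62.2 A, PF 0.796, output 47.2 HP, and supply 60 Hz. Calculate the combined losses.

P_in = √3·V·I·cosφ = 1.732×460×62.2×0.796 = 39447 W
P_out = 47.2×746 = 35211 W
Losses = P_in − P_out = 39447 − 35211 = 4236 W

4.24 kW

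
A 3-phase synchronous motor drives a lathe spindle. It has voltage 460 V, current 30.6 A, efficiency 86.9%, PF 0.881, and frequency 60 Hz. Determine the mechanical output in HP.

25 HP

P_in = √3·V·I·cosφ = 1.732 × 460 × 30.6 × 0.881 = 21478 W
P_out = η·P_in = 0.869 × 21478 = 18664 W
= 18664/746 = 25 HP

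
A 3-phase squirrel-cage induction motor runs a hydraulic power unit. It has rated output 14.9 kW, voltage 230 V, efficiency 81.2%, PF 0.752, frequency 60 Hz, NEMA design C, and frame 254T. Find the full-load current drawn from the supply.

P_out = 14.9 kW = 14900 W
P_in = P_out / η = 14900 / 0.812 = 18350 W
I_L = P_in / (√3·V_L·cosφ) = 18350 / (1.732 × 230 × 0.752) = 61.3 A

61.3 A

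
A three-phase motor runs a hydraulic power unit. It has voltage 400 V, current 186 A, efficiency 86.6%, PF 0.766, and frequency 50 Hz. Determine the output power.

85.5 kW

P_in = √3·V·I·cosφ = 1.732 × 400 × 186 × 0.766 = 98707 W
P_out = η·P_in = 0.866 × 98707 = 85480 W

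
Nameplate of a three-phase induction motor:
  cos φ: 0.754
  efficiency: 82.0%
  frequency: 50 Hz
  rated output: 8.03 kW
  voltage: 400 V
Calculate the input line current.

18.7 A

P_out = 8.03 kW = 8030 W
P_in = P_out / η = 8030 / 0.820 = 9793 W
I_L = P_in / (√3·V_L·cosφ) = 9793 / (1.732 × 400 × 0.754) = 18.7 A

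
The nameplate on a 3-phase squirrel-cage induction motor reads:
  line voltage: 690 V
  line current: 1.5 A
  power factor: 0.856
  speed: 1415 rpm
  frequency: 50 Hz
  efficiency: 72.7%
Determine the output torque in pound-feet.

P_in = √3·V·I·cosφ = 1.732 × 690 × 1.5 × 0.856 = 1534 W
P_out = η·P_in = 0.727 × 1534 = 1115 W
n = 1415 rpm
ω = 2π×1415/60 = 148.2 rad/s
τ = P_out/ω = 1115/148.2 = 7.524 N·m
In lb·ft: 7.524/1.356 = 5.55 lb·ft

5.55 lb·ft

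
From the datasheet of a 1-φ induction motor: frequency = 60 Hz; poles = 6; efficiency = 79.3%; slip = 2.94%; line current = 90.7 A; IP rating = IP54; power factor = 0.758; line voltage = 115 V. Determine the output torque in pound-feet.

P_in = V·I·cosφ = 115 × 90.7 × 0.758 = 7906 W
P_out = η·P_in = 0.793 × 7906 = 6269 W
n_s = 120×60/6 = 1200 rpm; n = 1200×(1−0.0294) = 1165 rpm
ω = 2π×1165/60 = 122 rad/s
τ = P_out/ω = 6269/122 = 51.39 N·m
In lb·ft: 51.39/1.356 = 37.9 lb·ft

37.9 lb·ft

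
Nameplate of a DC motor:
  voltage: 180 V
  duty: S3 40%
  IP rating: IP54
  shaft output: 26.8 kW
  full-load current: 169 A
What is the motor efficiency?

P_out = 26.8 kW = 26800 W
P_in = V·I = 180 × 169 = 30420 W
η = P_out / P_in = 26800 / 30420 = 0.881 = 88.1%

88.1 %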